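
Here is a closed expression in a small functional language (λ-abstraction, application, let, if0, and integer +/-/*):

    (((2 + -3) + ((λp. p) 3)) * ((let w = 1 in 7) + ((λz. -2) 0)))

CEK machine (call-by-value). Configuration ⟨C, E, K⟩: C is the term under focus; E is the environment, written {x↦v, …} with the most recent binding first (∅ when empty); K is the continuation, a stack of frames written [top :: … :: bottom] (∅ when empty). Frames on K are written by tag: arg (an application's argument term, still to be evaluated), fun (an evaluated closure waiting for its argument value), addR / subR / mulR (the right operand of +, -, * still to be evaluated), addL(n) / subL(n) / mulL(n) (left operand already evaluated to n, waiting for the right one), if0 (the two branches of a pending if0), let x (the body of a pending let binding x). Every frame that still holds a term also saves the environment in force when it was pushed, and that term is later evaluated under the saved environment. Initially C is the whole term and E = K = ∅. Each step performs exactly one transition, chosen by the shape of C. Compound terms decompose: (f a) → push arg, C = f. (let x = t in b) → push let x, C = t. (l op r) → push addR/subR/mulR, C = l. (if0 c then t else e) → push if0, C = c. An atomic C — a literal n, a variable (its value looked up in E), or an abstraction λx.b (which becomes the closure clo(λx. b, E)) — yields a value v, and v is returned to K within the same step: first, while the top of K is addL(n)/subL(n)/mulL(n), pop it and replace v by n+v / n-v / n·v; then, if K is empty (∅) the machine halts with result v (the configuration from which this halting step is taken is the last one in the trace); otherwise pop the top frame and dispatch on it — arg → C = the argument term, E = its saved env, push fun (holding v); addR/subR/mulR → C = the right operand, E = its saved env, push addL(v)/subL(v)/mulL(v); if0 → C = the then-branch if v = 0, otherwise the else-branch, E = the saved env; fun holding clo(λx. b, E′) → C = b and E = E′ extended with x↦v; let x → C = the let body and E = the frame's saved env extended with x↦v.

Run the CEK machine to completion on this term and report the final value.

Answer: 10

Derivation:
0. [C=(((2 + -3) + ((λp. p) 3)) * ((let w = 1 in 7) + ((λz. -2) 0))) | E=∅ | K=∅]
1. [C=((2 + -3) + ((λp. p) 3)) | E=∅ | K=[mulR]]
2. [C=(2 + -3) | E=∅ | K=[addR :: mulR]]
3. [C=2 | E=∅ | K=[addR :: addR :: mulR]]
4. [C=-3 | E=∅ | K=[addL(2) :: addR :: mulR]]
5. [C=((λp. p) 3) | E=∅ | K=[addL(-1) :: mulR]]
6. [C=(λp. p) | E=∅ | K=[arg :: addL(-1) :: mulR]]
7. [C=3 | E=∅ | K=[fun :: addL(-1) :: mulR]]
8. [C=p | E={p↦3} | K=[addL(-1) :: mulR]]
9. [C=((let w = 1 in 7) + ((λz. -2) 0)) | E=∅ | K=[mulL(2)]]
10. [C=(let w = 1 in 7) | E=∅ | K=[addR :: mulL(2)]]
11. [C=1 | E=∅ | K=[let w :: addR :: mulL(2)]]
12. [C=7 | E={w↦1} | K=[addR :: mulL(2)]]
13. [C=((λz. -2) 0) | E=∅ | K=[addL(7) :: mulL(2)]]
14. [C=(λz. -2) | E=∅ | K=[arg :: addL(7) :: mulL(2)]]
15. [C=0 | E=∅ | K=[fun :: addL(7) :: mulL(2)]]
16. [C=-2 | E={z↦0} | K=[addL(7) :: mulL(2)]]
→ final value 10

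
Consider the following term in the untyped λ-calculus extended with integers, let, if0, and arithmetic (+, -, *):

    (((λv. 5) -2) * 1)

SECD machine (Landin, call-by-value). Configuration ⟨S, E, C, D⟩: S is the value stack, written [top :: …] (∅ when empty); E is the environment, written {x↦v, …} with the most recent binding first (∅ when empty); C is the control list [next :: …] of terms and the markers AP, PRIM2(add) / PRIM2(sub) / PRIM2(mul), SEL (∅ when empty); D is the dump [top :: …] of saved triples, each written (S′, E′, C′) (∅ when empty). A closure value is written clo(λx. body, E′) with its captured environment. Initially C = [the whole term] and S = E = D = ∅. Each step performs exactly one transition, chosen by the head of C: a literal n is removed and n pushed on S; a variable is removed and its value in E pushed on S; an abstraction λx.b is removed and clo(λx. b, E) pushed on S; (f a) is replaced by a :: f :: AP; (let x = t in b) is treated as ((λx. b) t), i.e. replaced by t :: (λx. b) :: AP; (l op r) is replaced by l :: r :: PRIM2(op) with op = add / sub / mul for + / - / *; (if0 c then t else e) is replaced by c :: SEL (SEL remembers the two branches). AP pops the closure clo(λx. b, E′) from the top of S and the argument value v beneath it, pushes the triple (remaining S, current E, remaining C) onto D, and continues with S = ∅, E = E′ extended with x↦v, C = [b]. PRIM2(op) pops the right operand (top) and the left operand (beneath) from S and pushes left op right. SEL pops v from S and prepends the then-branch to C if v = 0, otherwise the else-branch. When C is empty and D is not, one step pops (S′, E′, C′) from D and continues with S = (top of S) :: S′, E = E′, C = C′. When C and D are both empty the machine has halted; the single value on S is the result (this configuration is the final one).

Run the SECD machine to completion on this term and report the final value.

[0] [S=∅ | E=∅ | C=[(((λv. 5) -2) * 1)] | D=∅]
[1] [S=∅ | E=∅ | C=[((λv. 5) -2) :: 1 :: PRIM2(mul)] | D=∅]
[2] [S=∅ | E=∅ | C=[-2 :: (λv. 5) :: AP :: 1 :: PRIM2(mul)] | D=∅]
[3] [S=[-2] | E=∅ | C=[(λv. 5) :: AP :: 1 :: PRIM2(mul)] | D=∅]
[4] [S=[clo(λv. 5, ∅) :: -2] | E=∅ | C=[AP :: 1 :: PRIM2(mul)] | D=∅]
[5] [S=∅ | E={v↦-2} | C=[5] | D=[(∅, ∅, [1 :: PRIM2(mul)])]]
[6] [S=[5] | E={v↦-2} | C=∅ | D=[(∅, ∅, [1 :: PRIM2(mul)])]]
[7] [S=[5] | E=∅ | C=[1 :: PRIM2(mul)] | D=∅]
[8] [S=[1 :: 5] | E=∅ | C=[PRIM2(mul)] | D=∅]
[9] [S=[5] | E=∅ | C=∅ | D=∅]
→ final value 5

Answer: 5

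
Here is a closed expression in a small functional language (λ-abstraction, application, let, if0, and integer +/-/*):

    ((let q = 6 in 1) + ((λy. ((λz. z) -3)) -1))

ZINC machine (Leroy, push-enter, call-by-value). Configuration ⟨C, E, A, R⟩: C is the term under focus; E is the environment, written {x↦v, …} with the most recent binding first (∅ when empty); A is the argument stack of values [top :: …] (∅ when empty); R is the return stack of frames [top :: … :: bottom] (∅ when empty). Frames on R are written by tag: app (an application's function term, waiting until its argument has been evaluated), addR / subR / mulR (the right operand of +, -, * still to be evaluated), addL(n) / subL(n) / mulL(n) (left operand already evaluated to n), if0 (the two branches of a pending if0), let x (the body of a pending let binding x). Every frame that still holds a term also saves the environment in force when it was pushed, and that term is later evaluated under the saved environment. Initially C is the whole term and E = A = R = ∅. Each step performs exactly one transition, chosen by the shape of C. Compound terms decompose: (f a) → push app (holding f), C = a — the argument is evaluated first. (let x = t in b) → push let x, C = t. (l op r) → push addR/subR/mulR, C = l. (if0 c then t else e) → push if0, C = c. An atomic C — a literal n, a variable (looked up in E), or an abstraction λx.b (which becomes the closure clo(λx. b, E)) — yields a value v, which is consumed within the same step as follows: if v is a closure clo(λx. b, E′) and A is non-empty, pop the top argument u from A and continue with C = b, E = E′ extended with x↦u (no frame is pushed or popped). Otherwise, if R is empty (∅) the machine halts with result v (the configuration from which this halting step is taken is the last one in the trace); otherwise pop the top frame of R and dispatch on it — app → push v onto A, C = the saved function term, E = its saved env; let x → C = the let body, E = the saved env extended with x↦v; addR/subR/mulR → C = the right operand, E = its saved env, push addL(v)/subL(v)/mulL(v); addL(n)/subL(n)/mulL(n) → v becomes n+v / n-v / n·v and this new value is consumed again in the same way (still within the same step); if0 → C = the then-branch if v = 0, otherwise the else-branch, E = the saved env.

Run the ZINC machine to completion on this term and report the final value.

Answer: -2

Machine steps:
t=0: ⟨C=((let q = 6 in 1) + ((λy. ((λz. z) -3)) -1)); E=∅; A=∅; R=∅⟩
t=1: ⟨C=(let q = 6 in 1); E=∅; A=∅; R=[addR]⟩
t=2: ⟨C=6; E=∅; A=∅; R=[let q :: addR]⟩
t=3: ⟨C=1; E={q↦6}; A=∅; R=[addR]⟩
t=4: ⟨C=((λy. ((λz. z) -3)) -1); E=∅; A=∅; R=[addL(1)]⟩
t=5: ⟨C=-1; E=∅; A=∅; R=[app :: addL(1)]⟩
t=6: ⟨C=(λy. ((λz. z) -3)); E=∅; A=[-1]; R=[addL(1)]⟩
t=7: ⟨C=((λz. z) -3); E={y↦-1}; A=∅; R=[addL(1)]⟩
t=8: ⟨C=-3; E={y↦-1}; A=∅; R=[app :: addL(1)]⟩
t=9: ⟨C=(λz. z); E={y↦-1}; A=[-3]; R=[addL(1)]⟩
t=10: ⟨C=z; E={z↦-3, y↦-1}; A=∅; R=[addL(1)]⟩
→ final value -2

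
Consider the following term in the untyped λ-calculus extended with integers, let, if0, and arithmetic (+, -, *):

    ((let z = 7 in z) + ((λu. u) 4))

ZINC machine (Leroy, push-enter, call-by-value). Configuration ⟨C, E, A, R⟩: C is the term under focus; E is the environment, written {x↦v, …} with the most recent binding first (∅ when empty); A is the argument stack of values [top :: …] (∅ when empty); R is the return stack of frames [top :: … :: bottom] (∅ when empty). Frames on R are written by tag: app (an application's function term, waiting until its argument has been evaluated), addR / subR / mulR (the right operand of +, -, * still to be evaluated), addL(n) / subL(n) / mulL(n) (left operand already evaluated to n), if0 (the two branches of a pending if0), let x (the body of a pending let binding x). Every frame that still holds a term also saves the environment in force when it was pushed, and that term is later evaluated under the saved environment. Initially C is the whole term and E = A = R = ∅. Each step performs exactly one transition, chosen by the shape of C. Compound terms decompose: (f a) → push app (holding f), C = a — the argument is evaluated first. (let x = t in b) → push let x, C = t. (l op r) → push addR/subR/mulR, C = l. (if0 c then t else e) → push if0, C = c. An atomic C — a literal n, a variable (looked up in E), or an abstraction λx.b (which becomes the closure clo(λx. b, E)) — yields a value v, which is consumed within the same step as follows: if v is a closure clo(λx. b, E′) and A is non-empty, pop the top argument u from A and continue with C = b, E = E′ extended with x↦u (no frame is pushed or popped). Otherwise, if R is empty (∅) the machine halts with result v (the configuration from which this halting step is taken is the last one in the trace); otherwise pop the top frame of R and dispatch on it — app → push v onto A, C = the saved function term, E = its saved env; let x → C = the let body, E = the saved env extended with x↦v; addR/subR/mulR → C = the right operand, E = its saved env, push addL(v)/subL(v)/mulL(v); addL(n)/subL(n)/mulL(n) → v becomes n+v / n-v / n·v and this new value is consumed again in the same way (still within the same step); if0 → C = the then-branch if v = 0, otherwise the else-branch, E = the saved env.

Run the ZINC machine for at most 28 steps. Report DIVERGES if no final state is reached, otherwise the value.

Answer: 11

Execution trace:
step 0: ⟨C=((let z = 7 in z) + ((λu. u) 4)); E=∅; A=∅; R=∅⟩
step 1: ⟨C=(let z = 7 in z); E=∅; A=∅; R=[addR]⟩
step 2: ⟨C=7; E=∅; A=∅; R=[let z :: addR]⟩
step 3: ⟨C=z; E={z↦7}; A=∅; R=[addR]⟩
step 4: ⟨C=((λu. u) 4); E=∅; A=∅; R=[addL(7)]⟩
step 5: ⟨C=4; E=∅; A=∅; R=[app :: addL(7)]⟩
step 6: ⟨C=(λu. u); E=∅; A=[4]; R=[addL(7)]⟩
step 7: ⟨C=u; E={u↦4}; A=∅; R=[addL(7)]⟩
→ final value 11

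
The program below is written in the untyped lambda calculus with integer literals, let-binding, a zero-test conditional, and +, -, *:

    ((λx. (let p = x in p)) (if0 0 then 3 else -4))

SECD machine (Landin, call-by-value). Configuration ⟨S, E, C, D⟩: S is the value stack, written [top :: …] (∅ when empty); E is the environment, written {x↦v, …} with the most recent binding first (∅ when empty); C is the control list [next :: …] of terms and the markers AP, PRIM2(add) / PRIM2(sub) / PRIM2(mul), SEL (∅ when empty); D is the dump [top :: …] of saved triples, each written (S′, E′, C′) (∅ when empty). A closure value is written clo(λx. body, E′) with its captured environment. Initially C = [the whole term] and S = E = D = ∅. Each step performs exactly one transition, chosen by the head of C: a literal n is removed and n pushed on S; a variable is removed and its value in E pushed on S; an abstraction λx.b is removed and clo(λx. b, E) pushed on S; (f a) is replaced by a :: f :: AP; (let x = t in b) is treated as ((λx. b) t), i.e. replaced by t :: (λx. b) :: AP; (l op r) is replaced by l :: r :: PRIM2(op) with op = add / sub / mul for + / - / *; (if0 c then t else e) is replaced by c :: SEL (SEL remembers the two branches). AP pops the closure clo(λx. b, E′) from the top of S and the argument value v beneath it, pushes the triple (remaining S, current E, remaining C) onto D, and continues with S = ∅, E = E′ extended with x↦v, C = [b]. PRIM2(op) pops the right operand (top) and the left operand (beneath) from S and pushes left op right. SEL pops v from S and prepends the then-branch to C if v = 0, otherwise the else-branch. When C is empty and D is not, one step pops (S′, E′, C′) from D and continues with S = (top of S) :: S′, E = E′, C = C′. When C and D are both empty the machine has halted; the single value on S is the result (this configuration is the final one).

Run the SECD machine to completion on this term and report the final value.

t=0: ⟨S=∅; E=∅; C=[((λx. (let p = x in p)) (if0 0 then 3 else -4))]; D=∅⟩
t=1: ⟨S=∅; E=∅; C=[(if0 0 then 3 else -4) :: (λx. (let p = x in p)) :: AP]; D=∅⟩
t=2: ⟨S=∅; E=∅; C=[0 :: SEL :: (λx. (let p = x in p)) :: AP]; D=∅⟩
t=3: ⟨S=[0]; E=∅; C=[SEL :: (λx. (let p = x in p)) :: AP]; D=∅⟩
t=4: ⟨S=∅; E=∅; C=[3 :: (λx. (let p = x in p)) :: AP]; D=∅⟩
t=5: ⟨S=[3]; E=∅; C=[(λx. (let p = x in p)) :: AP]; D=∅⟩
t=6: ⟨S=[clo(λx. (let p = x in p), ∅) :: 3]; E=∅; C=[AP]; D=∅⟩
t=7: ⟨S=∅; E={x↦3}; C=[(let p = x in p)]; D=[(∅, ∅, ∅)]⟩
t=8: ⟨S=∅; E={x↦3}; C=[x :: (λp. p) :: AP]; D=[(∅, ∅, ∅)]⟩
t=9: ⟨S=[3]; E={x↦3}; C=[(λp. p) :: AP]; D=[(∅, ∅, ∅)]⟩
t=10: ⟨S=[clo(λp. p, {x↦3}) :: 3]; E={x↦3}; C=[AP]; D=[(∅, ∅, ∅)]⟩
t=11: ⟨S=∅; E={p↦3, x↦3}; C=[p]; D=[(∅, {x↦3}, ∅) :: (∅, ∅, ∅)]⟩
t=12: ⟨S=[3]; E={p↦3, x↦3}; C=∅; D=[(∅, {x↦3}, ∅) :: (∅, ∅, ∅)]⟩
t=13: ⟨S=[3]; E={x↦3}; C=∅; D=[(∅, ∅, ∅)]⟩
t=14: ⟨S=[3]; E=∅; C=∅; D=∅⟩
→ final value 3

Answer: 3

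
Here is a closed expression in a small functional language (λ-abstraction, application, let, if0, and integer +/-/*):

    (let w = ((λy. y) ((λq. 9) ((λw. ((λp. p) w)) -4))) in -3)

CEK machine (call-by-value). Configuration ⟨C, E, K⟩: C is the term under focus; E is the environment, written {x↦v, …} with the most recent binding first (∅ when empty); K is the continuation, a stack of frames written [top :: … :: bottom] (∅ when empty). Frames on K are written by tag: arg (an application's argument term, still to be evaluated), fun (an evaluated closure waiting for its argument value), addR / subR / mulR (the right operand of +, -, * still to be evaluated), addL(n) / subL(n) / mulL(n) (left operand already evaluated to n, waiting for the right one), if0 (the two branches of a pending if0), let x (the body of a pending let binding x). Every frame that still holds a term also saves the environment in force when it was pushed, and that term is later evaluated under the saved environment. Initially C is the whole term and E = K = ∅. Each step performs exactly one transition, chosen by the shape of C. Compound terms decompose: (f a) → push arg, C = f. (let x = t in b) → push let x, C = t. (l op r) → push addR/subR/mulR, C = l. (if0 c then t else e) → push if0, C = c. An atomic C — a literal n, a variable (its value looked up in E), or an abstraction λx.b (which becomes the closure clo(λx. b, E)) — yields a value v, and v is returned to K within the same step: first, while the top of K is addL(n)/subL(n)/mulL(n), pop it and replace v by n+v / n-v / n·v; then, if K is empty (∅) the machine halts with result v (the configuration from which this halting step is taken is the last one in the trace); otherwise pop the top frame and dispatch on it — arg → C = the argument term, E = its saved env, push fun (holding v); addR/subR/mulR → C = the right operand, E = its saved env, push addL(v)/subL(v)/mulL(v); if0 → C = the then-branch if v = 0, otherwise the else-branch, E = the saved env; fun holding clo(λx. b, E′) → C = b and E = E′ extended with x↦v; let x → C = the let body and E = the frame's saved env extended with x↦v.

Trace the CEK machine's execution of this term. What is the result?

Answer: -3

Execution trace:
0. ⟨C=(let w = ((λy. y) ((λq. 9) ((λw. ((λp. p) w)) -4))) in -3); E=∅; K=∅⟩
1. ⟨C=((λy. y) ((λq. 9) ((λw. ((λp. p) w)) -4))); E=∅; K=[let w]⟩
2. ⟨C=(λy. y); E=∅; K=[arg :: let w]⟩
3. ⟨C=((λq. 9) ((λw. ((λp. p) w)) -4)); E=∅; K=[fun :: let w]⟩
4. ⟨C=(λq. 9); E=∅; K=[arg :: fun :: let w]⟩
5. ⟨C=((λw. ((λp. p) w)) -4); E=∅; K=[fun :: fun :: let w]⟩
6. ⟨C=(λw. ((λp. p) w)); E=∅; K=[arg :: fun :: fun :: let w]⟩
7. ⟨C=-4; E=∅; K=[fun :: fun :: fun :: let w]⟩
8. ⟨C=((λp. p) w); E={w↦-4}; K=[fun :: fun :: let w]⟩
9. ⟨C=(λp. p); E={w↦-4}; K=[arg :: fun :: fun :: let w]⟩
10. ⟨C=w; E={w↦-4}; K=[fun :: fun :: fun :: let w]⟩
11. ⟨C=p; E={p↦-4, w↦-4}; K=[fun :: fun :: let w]⟩
12. ⟨C=9; E={q↦-4}; K=[fun :: let w]⟩
13. ⟨C=y; E={y↦9}; K=[let w]⟩
14. ⟨C=-3; E={w↦9}; K=∅⟩
→ final value -3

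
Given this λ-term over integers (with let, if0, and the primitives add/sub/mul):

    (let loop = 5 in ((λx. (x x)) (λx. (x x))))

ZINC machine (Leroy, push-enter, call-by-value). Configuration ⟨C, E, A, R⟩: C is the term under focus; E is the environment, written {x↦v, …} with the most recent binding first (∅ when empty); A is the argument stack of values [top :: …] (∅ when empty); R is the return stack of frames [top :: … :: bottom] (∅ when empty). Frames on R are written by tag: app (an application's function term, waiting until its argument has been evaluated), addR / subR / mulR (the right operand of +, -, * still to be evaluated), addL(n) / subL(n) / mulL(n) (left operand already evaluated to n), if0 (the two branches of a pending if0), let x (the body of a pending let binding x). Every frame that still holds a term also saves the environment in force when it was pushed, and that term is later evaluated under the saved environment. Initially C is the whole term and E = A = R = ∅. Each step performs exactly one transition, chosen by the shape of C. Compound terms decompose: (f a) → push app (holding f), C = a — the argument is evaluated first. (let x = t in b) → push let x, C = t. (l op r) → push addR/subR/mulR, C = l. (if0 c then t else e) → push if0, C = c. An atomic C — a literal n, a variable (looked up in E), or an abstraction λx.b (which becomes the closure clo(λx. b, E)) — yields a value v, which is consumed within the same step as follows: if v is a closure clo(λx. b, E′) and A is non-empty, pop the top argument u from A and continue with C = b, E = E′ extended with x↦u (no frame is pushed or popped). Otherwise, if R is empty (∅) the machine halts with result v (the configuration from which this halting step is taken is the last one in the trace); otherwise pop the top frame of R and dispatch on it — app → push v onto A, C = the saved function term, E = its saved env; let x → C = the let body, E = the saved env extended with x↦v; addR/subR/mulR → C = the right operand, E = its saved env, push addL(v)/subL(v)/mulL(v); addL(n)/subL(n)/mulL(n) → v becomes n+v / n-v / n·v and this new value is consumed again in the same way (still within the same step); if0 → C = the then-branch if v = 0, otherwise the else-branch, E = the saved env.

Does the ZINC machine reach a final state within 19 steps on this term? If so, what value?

[0] ⟨C=(let loop = 5 in ((λx. (x x)) (λx. (x x)))); E=∅; A=∅; R=∅⟩
[1] ⟨C=5; E=∅; A=∅; R=[let loop]⟩
[2] ⟨C=((λx. (x x)) (λx. (x x))); E={loop↦5}; A=∅; R=∅⟩
[3] ⟨C=(λx. (x x)); E={loop↦5}; A=∅; R=[app]⟩
[4] ⟨C=(λx. (x x)); E={loop↦5}; A=[clo(λx. (x x), {loop↦5})]; R=∅⟩
[5] ⟨C=(x x); E={x↦clo(λx. (x x), {loop↦5}), loop↦5}; A=∅; R=∅⟩
[6] ⟨C=x; E={x↦clo(λx. (x x), {loop↦5}), loop↦5}; A=∅; R=[app]⟩
[7] ⟨C=x; E={x↦clo(λx. (x x), {loop↦5}), loop↦5}; A=[clo(λx. (x x), {loop↦5})]; R=∅⟩
… configuration repeats with period 3 (steps 5–7 recur indefinitely) …

Answer: DIVERGES (no final state within 19 steps)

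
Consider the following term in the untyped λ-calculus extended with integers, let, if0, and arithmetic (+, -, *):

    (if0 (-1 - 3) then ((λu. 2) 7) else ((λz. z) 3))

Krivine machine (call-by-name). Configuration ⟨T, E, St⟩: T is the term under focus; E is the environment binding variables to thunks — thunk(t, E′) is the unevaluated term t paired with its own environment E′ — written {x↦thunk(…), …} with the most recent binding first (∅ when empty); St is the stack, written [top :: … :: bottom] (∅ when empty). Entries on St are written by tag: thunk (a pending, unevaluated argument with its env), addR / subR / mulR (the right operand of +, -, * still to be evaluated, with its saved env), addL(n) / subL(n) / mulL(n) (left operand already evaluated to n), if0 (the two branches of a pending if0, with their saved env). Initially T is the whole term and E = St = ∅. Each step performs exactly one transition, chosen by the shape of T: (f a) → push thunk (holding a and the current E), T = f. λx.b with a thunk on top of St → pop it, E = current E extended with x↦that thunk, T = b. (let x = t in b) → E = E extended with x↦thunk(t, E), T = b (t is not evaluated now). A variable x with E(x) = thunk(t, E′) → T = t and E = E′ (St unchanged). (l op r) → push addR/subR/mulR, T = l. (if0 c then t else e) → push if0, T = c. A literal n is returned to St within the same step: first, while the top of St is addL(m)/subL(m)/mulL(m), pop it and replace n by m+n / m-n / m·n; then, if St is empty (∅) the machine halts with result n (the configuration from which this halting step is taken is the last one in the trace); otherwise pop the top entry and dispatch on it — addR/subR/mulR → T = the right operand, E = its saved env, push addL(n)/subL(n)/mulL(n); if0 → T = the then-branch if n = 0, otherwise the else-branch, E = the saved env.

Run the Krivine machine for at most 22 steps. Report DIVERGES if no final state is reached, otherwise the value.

Answer: 3

Execution trace:
[0] ⟨T=(if0 (-1 - 3) then ((λu. 2) 7) else ((λz. z) 3)); E=∅; St=∅⟩
[1] ⟨T=(-1 - 3); E=∅; St=[if0]⟩
[2] ⟨T=-1; E=∅; St=[subR :: if0]⟩
[3] ⟨T=3; E=∅; St=[subL(-1) :: if0]⟩
[4] ⟨T=((λz. z) 3); E=∅; St=∅⟩
[5] ⟨T=(λz. z); E=∅; St=[thunk]⟩
[6] ⟨T=z; E={z↦thunk(3, ∅)}; St=∅⟩
[7] ⟨T=3; E=∅; St=∅⟩
→ final value 3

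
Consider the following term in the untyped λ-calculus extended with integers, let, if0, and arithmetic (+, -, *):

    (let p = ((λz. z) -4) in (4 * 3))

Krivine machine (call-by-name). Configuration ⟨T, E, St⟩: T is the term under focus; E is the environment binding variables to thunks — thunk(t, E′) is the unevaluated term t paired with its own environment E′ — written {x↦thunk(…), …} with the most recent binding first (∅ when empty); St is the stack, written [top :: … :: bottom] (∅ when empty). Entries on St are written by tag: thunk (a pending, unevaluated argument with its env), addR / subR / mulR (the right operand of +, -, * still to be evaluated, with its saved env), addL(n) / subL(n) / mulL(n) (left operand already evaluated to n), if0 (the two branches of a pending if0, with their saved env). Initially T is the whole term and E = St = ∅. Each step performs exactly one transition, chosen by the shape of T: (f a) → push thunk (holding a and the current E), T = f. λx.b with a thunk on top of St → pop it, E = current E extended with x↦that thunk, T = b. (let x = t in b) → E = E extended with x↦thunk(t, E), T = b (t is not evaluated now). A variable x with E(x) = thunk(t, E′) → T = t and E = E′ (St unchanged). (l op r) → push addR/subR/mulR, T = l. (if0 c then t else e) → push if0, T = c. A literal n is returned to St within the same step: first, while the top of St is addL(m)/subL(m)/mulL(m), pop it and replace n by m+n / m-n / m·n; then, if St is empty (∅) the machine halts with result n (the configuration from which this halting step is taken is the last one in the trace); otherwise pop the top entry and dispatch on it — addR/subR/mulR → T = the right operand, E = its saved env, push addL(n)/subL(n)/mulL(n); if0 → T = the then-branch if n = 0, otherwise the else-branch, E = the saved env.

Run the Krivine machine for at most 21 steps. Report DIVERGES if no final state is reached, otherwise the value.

Answer: 12

Execution trace:
step 0: [T=(let p = ((λz. z) -4) in (4 * 3)) | E=∅ | St=∅]
step 1: [T=(4 * 3) | E={p↦thunk(((λz. z) -4), ∅)} | St=∅]
step 2: [T=4 | E={p↦thunk(((λz. z) -4), ∅)} | St=[mulR]]
step 3: [T=3 | E={p↦thunk(((λz. z) -4), ∅)} | St=[mulL(4)]]
→ final value 12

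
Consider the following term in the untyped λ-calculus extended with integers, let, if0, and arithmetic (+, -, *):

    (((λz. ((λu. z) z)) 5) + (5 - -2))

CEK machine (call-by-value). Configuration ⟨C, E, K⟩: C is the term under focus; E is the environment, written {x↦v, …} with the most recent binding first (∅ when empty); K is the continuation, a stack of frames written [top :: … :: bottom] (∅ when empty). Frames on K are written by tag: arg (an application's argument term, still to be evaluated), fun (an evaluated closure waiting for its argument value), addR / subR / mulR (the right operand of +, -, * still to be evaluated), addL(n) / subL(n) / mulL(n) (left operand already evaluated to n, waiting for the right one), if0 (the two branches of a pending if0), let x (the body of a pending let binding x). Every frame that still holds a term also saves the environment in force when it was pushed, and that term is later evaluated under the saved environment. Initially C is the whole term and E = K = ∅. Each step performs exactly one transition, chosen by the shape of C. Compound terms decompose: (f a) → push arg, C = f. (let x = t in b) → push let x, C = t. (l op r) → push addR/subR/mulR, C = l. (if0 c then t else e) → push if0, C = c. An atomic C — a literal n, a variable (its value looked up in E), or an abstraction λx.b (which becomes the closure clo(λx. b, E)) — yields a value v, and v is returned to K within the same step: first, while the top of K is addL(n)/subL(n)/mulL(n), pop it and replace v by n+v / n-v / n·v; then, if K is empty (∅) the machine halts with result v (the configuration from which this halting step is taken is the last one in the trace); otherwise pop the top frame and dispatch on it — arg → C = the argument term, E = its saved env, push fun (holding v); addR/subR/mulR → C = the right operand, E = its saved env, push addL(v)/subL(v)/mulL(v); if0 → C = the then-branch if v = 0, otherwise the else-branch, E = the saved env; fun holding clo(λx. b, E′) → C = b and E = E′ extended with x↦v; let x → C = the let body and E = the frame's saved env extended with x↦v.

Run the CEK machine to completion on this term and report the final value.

Answer: 12

Machine steps:
[0] <C=(((λz. ((λu. z) z)) 5) + (5 - -2)), E=∅, K=∅>
[1] <C=((λz. ((λu. z) z)) 5), E=∅, K=[addR]>
[2] <C=(λz. ((λu. z) z)), E=∅, K=[arg :: addR]>
[3] <C=5, E=∅, K=[fun :: addR]>
[4] <C=((λu. z) z), E={z↦5}, K=[addR]>
[5] <C=(λu. z), E={z↦5}, K=[arg :: addR]>
[6] <C=z, E={z↦5}, K=[fun :: addR]>
[7] <C=z, E={u↦5, z↦5}, K=[addR]>
[8] <C=(5 - -2), E=∅, K=[addL(5)]>
[9] <C=5, E=∅, K=[subR :: addL(5)]>
[10] <C=-2, E=∅, K=[subL(5) :: addL(5)]>
→ final value 12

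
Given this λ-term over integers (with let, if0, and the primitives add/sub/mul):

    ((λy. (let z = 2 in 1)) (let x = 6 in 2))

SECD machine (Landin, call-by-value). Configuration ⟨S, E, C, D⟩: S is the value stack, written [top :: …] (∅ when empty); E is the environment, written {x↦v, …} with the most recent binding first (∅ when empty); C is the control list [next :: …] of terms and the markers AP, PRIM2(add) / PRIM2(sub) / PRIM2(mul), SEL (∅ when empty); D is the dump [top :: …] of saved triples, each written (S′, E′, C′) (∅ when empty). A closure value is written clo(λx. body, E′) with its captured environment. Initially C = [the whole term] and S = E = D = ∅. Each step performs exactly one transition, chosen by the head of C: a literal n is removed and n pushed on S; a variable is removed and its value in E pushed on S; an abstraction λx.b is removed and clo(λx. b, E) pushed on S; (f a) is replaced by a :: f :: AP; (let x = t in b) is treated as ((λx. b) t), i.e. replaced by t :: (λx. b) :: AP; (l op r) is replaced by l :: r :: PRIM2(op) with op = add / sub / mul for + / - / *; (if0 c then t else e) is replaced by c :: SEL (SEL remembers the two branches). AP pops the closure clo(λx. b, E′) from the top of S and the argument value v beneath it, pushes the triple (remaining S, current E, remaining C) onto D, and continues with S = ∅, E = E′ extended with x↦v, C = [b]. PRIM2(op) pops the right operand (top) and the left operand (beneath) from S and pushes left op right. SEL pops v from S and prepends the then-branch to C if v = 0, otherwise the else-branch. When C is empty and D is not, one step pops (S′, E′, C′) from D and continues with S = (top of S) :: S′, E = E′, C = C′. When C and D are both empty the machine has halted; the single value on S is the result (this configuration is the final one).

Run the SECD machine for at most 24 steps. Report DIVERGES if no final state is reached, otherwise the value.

[0] <S=∅, E=∅, C=[((λy. (let z = 2 in 1)) (let x = 6 in 2))], D=∅>
[1] <S=∅, E=∅, C=[(let x = 6 in 2) :: (λy. (let z = 2 in 1)) :: AP], D=∅>
[2] <S=∅, E=∅, C=[6 :: (λx. 2) :: AP :: (λy. (let z = 2 in 1)) :: AP], D=∅>
[3] <S=[6], E=∅, C=[(λx. 2) :: AP :: (λy. (let z = 2 in 1)) :: AP], D=∅>
[4] <S=[clo(λx. 2, ∅) :: 6], E=∅, C=[AP :: (λy. (let z = 2 in 1)) :: AP], D=∅>
[5] <S=∅, E={x↦6}, C=[2], D=[(∅, ∅, [(λy. (let z = 2 in 1)) :: AP])]>
[6] <S=[2], E={x↦6}, C=∅, D=[(∅, ∅, [(λy. (let z = 2 in 1)) :: AP])]>
[7] <S=[2], E=∅, C=[(λy. (let z = 2 in 1)) :: AP], D=∅>
[8] <S=[clo(λy. (let z = 2 in 1), ∅) :: 2], E=∅, C=[AP], D=∅>
[9] <S=∅, E={y↦2}, C=[(let z = 2 in 1)], D=[(∅, ∅, ∅)]>
[10] <S=∅, E={y↦2}, C=[2 :: (λz. 1) :: AP], D=[(∅, ∅, ∅)]>
[11] <S=[2], E={y↦2}, C=[(λz. 1) :: AP], D=[(∅, ∅, ∅)]>
[12] <S=[clo(λz. 1, {y↦2}) :: 2], E={y↦2}, C=[AP], D=[(∅, ∅, ∅)]>
[13] <S=∅, E={z↦2, y↦2}, C=[1], D=[(∅, {y↦2}, ∅) :: (∅, ∅, ∅)]>
[14] <S=[1], E={z↦2, y↦2}, C=∅, D=[(∅, {y↦2}, ∅) :: (∅, ∅, ∅)]>
[15] <S=[1], E={y↦2}, C=∅, D=[(∅, ∅, ∅)]>
[16] <S=[1], E=∅, C=∅, D=∅>
→ final value 1

Answer: 1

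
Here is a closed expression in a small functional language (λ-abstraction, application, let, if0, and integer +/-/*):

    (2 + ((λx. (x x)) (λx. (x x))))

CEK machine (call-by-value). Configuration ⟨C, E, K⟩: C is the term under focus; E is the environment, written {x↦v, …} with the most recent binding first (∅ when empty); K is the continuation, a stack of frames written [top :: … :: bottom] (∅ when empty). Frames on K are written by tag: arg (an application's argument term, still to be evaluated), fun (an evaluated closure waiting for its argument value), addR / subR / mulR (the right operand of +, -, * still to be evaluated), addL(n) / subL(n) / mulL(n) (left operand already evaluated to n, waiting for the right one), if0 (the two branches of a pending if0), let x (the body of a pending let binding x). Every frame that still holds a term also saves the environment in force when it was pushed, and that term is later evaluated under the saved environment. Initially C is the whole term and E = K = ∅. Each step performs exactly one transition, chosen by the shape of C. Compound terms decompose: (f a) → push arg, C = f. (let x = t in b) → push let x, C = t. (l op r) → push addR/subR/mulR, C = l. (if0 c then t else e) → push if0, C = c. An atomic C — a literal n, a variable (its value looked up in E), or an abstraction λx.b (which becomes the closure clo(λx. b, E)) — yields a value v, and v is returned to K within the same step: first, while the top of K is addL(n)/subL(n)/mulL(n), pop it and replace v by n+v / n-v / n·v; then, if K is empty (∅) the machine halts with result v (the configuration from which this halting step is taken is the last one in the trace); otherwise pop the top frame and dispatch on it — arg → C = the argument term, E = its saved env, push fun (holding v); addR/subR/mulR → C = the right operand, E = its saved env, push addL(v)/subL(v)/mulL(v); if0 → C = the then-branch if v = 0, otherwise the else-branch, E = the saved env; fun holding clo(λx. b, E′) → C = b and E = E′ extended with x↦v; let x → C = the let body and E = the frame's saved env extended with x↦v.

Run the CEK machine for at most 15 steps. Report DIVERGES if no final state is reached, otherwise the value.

t=0: ⟨C=(2 + ((λx. (x x)) (λx. (x x)))); E=∅; K=∅⟩
t=1: ⟨C=2; E=∅; K=[addR]⟩
t=2: ⟨C=((λx. (x x)) (λx. (x x))); E=∅; K=[addL(2)]⟩
t=3: ⟨C=(λx. (x x)); E=∅; K=[arg :: addL(2)]⟩
t=4: ⟨C=(λx. (x x)); E=∅; K=[fun :: addL(2)]⟩
t=5: ⟨C=(x x); E={x↦clo(λx. (x x), ∅)}; K=[addL(2)]⟩
t=6: ⟨C=x; E={x↦clo(λx. (x x), ∅)}; K=[arg :: addL(2)]⟩
t=7: ⟨C=x; E={x↦clo(λx. (x x), ∅)}; K=[fun :: addL(2)]⟩
… configuration repeats with period 3 (steps 5–7 recur indefinitely) …

Answer: DIVERGES (no final state within 15 steps)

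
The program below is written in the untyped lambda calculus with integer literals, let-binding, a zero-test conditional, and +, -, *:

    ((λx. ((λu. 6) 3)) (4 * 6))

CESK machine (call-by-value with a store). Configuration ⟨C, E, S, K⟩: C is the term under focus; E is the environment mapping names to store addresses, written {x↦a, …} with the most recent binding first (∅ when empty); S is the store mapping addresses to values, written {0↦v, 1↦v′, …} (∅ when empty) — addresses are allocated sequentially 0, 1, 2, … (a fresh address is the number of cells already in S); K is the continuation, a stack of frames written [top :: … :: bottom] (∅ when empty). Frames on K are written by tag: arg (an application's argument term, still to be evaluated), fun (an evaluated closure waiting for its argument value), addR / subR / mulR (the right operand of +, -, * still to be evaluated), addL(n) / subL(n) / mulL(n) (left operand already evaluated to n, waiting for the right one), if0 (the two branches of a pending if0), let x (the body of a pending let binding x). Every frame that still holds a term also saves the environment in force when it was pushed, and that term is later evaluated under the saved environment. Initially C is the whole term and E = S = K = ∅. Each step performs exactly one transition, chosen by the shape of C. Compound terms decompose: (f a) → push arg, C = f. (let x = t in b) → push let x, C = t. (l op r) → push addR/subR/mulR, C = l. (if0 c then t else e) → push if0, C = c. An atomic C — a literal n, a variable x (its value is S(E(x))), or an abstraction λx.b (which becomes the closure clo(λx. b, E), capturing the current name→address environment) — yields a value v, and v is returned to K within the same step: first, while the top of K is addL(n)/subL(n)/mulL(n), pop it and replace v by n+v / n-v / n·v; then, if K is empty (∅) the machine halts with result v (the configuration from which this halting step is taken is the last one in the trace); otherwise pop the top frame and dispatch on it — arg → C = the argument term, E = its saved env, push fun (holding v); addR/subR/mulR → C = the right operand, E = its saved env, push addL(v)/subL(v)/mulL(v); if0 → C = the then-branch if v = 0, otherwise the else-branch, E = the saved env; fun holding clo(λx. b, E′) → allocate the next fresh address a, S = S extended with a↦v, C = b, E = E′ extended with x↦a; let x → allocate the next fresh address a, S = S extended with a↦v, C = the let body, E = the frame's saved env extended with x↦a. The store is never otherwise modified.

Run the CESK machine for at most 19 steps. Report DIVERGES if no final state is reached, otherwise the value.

Answer: 6

Derivation:
0. [C=((λx. ((λu. 6) 3)) (4 * 6)) | E=∅ | S=∅ | K=∅]
1. [C=(λx. ((λu. 6) 3)) | E=∅ | S=∅ | K=[arg]]
2. [C=(4 * 6) | E=∅ | S=∅ | K=[fun]]
3. [C=4 | E=∅ | S=∅ | K=[mulR :: fun]]
4. [C=6 | E=∅ | S=∅ | K=[mulL(4) :: fun]]
5. [C=((λu. 6) 3) | E={x↦0} | S={0↦24} | K=∅]
6. [C=(λu. 6) | E={x↦0} | S={0↦24} | K=[arg]]
7. [C=3 | E={x↦0} | S={0↦24} | K=[fun]]
8. [C=6 | E={u↦1, x↦0} | S={0↦24, 1↦3} | K=∅]
→ final value 6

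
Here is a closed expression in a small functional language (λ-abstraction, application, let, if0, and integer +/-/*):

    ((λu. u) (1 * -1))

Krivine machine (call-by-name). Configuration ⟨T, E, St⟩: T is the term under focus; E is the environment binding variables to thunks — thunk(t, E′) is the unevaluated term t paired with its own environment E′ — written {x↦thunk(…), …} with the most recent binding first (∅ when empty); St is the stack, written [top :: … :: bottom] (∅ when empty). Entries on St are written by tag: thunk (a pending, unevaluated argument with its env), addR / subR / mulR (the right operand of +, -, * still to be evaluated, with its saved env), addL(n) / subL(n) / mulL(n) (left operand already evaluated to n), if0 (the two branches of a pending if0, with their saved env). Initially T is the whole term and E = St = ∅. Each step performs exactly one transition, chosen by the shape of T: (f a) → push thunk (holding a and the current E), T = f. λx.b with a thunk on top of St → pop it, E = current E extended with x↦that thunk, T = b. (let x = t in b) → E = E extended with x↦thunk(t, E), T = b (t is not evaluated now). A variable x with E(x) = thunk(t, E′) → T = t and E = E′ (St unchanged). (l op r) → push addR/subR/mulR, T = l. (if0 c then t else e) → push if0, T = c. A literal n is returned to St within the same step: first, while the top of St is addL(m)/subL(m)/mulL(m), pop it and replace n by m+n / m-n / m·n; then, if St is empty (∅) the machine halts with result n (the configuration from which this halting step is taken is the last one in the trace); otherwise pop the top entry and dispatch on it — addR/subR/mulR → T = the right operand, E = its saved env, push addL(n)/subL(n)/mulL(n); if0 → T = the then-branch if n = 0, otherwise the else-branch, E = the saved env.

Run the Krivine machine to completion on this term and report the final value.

Answer: -1

Execution trace:
step 0: [T=((λu. u) (1 * -1)) | E=∅ | St=∅]
step 1: [T=(λu. u) | E=∅ | St=[thunk]]
step 2: [T=u | E={u↦thunk((1 * -1), ∅)} | St=∅]
step 3: [T=(1 * -1) | E=∅ | St=∅]
step 4: [T=1 | E=∅ | St=[mulR]]
step 5: [T=-1 | E=∅ | St=[mulL(1)]]
→ final value -1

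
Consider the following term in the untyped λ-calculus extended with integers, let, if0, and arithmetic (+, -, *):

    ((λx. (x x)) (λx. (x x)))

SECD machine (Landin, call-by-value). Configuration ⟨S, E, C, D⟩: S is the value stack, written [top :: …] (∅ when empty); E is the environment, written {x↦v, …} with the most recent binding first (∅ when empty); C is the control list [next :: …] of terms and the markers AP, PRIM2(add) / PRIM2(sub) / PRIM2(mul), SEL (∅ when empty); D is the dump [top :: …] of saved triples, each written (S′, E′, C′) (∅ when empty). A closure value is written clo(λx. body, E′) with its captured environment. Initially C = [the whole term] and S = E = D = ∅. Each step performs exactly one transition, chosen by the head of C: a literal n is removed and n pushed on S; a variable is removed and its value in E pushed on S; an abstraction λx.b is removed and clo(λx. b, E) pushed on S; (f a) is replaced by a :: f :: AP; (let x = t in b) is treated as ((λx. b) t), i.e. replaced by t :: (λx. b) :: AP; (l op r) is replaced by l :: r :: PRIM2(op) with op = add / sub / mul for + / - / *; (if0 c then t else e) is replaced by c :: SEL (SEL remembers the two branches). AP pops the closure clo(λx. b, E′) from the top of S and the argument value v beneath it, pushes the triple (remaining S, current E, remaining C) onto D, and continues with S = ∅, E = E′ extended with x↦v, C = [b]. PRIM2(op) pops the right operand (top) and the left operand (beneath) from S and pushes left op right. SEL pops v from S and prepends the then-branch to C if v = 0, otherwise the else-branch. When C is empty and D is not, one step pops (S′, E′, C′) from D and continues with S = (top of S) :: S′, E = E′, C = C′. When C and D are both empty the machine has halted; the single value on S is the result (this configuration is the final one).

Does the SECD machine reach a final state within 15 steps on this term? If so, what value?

t=0: [S=∅ | E=∅ | C=[((λx. (x x)) (λx. (x x)))] | D=∅]
t=1: [S=∅ | E=∅ | C=[(λx. (x x)) :: (λx. (x x)) :: AP] | D=∅]
t=2: [S=[clo(λx. (x x), ∅)] | E=∅ | C=[(λx. (x x)) :: AP] | D=∅]
t=3: [S=[clo(λx. (x x), ∅) :: clo(λx. (x x), ∅)] | E=∅ | C=[AP] | D=∅]
t=4: [S=∅ | E={x↦clo(λx. (x x), ∅)} | C=[(x x)] | D=[(∅, ∅, ∅)]]
t=5: [S=∅ | E={x↦clo(λx. (x x), ∅)} | C=[x :: x :: AP] | D=[(∅, ∅, ∅)]]
t=6: [S=[clo(λx. (x x), ∅)] | E={x↦clo(λx. (x x), ∅)} | C=[x :: AP] | D=[(∅, ∅, ∅)]]
t=7: [S=[clo(λx. (x x), ∅) :: clo(λx. (x x), ∅)] | E={x↦clo(λx. (x x), ∅)} | C=[AP] | D=[(∅, ∅, ∅)]]
t=8: [S=∅ | E={x↦clo(λx. (x x), ∅)} | C=[(x x)] | D=[(∅, {x↦clo(λx. (x x), ∅)}, ∅) :: (∅, ∅, ∅)]]
t=9: [S=∅ | E={x↦clo(λx. (x x), ∅)} | C=[x :: x :: AP] | D=[(∅, {x↦clo(λx. (x x), ∅)}, ∅) :: (∅, ∅, ∅)]]
t=10: [S=[clo(λx. (x x), ∅)] | E={x↦clo(λx. (x x), ∅)} | C=[x :: AP] | D=[(∅, {x↦clo(λx. (x x), ∅)}, ∅) :: (∅, ∅, ∅)]]
t=11: [S=[clo(λx. (x x), ∅) :: clo(λx. (x x), ∅)] | E={x↦clo(λx. (x x), ∅)} | C=[AP] | D=[(∅, {x↦clo(λx. (x x), ∅)}, ∅) :: (∅, ∅, ∅)]]
t=12: [S=∅ | E={x↦clo(λx. (x x), ∅)} | C=[(x x)] | D=[(∅, {x↦clo(λx. (x x), ∅)}, ∅) :: (∅, {x↦clo(λx. (x x), ∅)}, ∅) :: (∅, ∅, ∅)]]
t=13: [S=∅ | E={x↦clo(λx. (x x), ∅)} | C=[x :: x :: AP] | D=[(∅, {x↦clo(λx. (x x), ∅)}, ∅) :: (∅, {x↦clo(λx. (x x), ∅)}, ∅) :: (∅, ∅, ∅)]]
t=14: [S=[clo(λx. (x x), ∅)] | E={x↦clo(λx. (x x), ∅)} | C=[x :: AP] | D=[(∅, {x↦clo(λx. (x x), ∅)}, ∅) :: (∅, {x↦clo(λx. (x x), ∅)}, ∅) :: (∅, ∅, ∅)]]
t=15: [S=[clo(λx. (x x), ∅) :: clo(λx. (x x), ∅)] | E={x↦clo(λx. (x x), ∅)} | C=[AP] | D=[(∅, {x↦clo(λx. (x x), ∅)}, ∅) :: (∅, {x↦clo(λx. (x x), ∅)}, ∅) :: (∅, ∅, ∅)]]
→ 15 transitions taken and the configuration is still not final: no result within 15 steps

Answer: DIVERGES (no final state within 15 steps)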